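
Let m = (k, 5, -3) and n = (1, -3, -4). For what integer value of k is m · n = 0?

m · n = k·1 + 5·(-3) + (-3)·(-4) = -3 + 1k
Set equal to 0: 1k = 3, so k = 3.

3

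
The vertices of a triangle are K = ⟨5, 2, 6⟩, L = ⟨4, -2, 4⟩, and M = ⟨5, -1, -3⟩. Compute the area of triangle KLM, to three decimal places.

KL = (-1, -4, -2),  KM = (0, -3, -9)
i: (-4)·(-9) - (-2)·(-3) = 36 - 6 = 30
j: (-2)·0 - (-1)·(-9) = 0 - 9 = -9
k: (-1)·(-3) - (-4)·0 = 3 - 0 = 3
KL × KM = (30, -9, 3)
|KL × KM| = √990 ≈ 31.4643
area = ½ · 31.4643 ≈ 15.732

15.732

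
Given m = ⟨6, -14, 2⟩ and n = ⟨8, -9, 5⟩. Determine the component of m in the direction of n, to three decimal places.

m · n = 6·8 + (-14)·(-9) + 2·5 = 48 + 126 + 10 = 184
|n| = √(64 + 81 + 25) = √170 ≈ 13.0384
comp_n m = 184 / √170 ≈ 14.112

14.112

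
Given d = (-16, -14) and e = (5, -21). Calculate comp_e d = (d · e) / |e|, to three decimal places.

9.913

d · e = (-16)·5 + (-14)·(-21) = -80 + 294 = 214
|e| = √(25 + 441) = √466 ≈ 21.5870
comp_e d = 214 / √466 ≈ 9.913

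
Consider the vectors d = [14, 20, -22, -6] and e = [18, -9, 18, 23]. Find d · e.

d · e = 14·18 + 20·(-9) + (-22)·18 + (-6)·23 = 252 - 180 - 396 - 138 = -462

-462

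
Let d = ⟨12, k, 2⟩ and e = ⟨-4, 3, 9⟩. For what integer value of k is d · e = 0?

10

d · e = 12·(-4) + k·3 + 2·9 = -30 + 3k
Set equal to 0: 3k = 30, so k = 10.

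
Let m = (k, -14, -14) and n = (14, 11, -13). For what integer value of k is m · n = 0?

-2

m · n = k·14 + (-14)·11 + (-14)·(-13) = 28 + 14k
Set equal to 0: 14k = -28, so k = -2.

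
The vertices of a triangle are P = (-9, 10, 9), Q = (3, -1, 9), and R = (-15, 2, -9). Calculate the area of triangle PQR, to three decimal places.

167.410

PQ = (12, -11, 0),  PR = (-6, -8, -18)
i: (-11)·(-18) - 0·(-8) = 198 - 0 = 198
j: 0·(-6) - 12·(-18) = 0 - (-216) = 216
k: 12·(-8) - (-11)·(-6) = -96 - 66 = -162
PQ × PR = (198, 216, -162)
|PQ × PR| = √112104 ≈ 334.8194
area = ½ · 334.8194 ≈ 167.410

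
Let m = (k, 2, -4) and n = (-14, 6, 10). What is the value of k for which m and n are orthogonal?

-2

m · n = k·(-14) + 2·6 + (-4)·10 = -28 - 14k
Set equal to 0: -14k = 28, so k = -2.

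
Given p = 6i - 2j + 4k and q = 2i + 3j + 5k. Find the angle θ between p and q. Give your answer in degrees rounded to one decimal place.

55.7

p · q = 6·2 + (-2)·3 + 4·5 = 12 - 6 + 20 = 26
|p|² = 36 + 4 + 16 = 56,  |p| = √56 ≈ 7.483315
|q|² = 4 + 9 + 25 = 38,  |q| = √38 ≈ 6.164414
cos θ = 26 / (7.483315 · 6.164414) ≈ 0.56362
θ = arccos(0.56362) ≈ 55.7°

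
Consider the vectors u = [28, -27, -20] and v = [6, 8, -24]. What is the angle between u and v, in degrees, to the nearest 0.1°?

67.7

u · v = 28·6 + (-27)·8 + (-20)·(-24) = 168 - 216 + 480 = 432
|u|² = 784 + 729 + 400 = 1913,  |u| = √1913 ≈ 43.737855
|v|² = 36 + 64 + 576 = 676,  |v| = √676 ≈ 26.000000
cos θ = 432 / (43.737855 · 26.000000) ≈ 0.37989
θ = arccos(0.37989) ≈ 67.7°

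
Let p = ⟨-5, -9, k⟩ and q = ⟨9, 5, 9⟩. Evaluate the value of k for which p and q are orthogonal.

10

p · q = (-5)·9 + (-9)·5 + k·9 = -90 + 9k
Set equal to 0: 9k = 90, so k = 10.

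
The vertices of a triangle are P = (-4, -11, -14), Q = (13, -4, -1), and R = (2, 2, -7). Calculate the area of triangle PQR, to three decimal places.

109.684

PQ = (17, 7, 13),  PR = (6, 13, 7)
i: 7·7 - 13·13 = 49 - 169 = -120
j: 13·6 - 17·7 = 78 - 119 = -41
k: 17·13 - 7·6 = 221 - 42 = 179
PQ × PR = (-120, -41, 179)
|PQ × PR| = √48122 ≈ 219.3673
area = ½ · 219.3673 ≈ 109.684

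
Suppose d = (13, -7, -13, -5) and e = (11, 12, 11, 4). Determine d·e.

-104

d · e = 13·11 + (-7)·12 + (-13)·11 + (-5)·4 = 143 - 84 - 143 - 20 = -104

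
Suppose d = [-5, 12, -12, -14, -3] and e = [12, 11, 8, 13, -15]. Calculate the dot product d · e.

-161

d · e = (-5)·12 + 12·11 + (-12)·8 + (-14)·13 + (-3)·(-15) = -60 + 132 - 96 - 182 + 45 = -161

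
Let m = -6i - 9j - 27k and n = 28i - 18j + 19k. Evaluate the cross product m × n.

(-657, -642, 360)

i: (-9)·19 - (-27)·(-18) = -171 - 486 = -657
j: (-27)·28 - (-6)·19 = -756 - (-114) = -642
k: (-6)·(-18) - (-9)·28 = 108 - (-252) = 360
m × n = (-657, -642, 360)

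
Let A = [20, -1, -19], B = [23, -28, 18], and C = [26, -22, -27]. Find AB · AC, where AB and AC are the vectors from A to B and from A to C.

AB = B − A = (3, -27, 37)
AC = C − A = (6, -21, -8)
AB · AC = 3·6 + (-27)·(-21) + 37·(-8) = 18 + 567 - 296 = 289

289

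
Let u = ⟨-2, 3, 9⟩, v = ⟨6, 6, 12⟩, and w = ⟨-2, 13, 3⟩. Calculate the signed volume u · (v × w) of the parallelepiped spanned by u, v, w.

v × w:
i: 6·3 - 12·13 = 18 - 156 = -138
j: 12·(-2) - 6·3 = -24 - 18 = -42
k: 6·13 - 6·(-2) = 78 - (-12) = 90
v × w = (-138, -42, 90)
u · (v × w) = (-2)·(-138) + 3·(-42) + 9·90 = 276 - 126 + 810 = 960

960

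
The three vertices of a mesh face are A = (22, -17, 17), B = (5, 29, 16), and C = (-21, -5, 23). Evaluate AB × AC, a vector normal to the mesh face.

(288, 145, 1774)

AB = (-17, 46, -1)
AC = (-43, 12, 6)
i: 46·6 - (-1)·12 = 276 - (-12) = 288
j: (-1)·(-43) - (-17)·6 = 43 - (-102) = 145
k: (-17)·12 - 46·(-43) = -204 - (-1978) = 1774
AB × AC = (288, 145, 1774)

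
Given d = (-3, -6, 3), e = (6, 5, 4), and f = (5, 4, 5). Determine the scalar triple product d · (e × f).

e × f:
i: 5·5 - 4·4 = 25 - 16 = 9
j: 4·5 - 6·5 = 20 - 30 = -10
k: 6·4 - 5·5 = 24 - 25 = -1
e × f = (9, -10, -1)
d · (e × f) = (-3)·9 + (-6)·(-10) + 3·(-1) = -27 + 60 - 3 = 30

30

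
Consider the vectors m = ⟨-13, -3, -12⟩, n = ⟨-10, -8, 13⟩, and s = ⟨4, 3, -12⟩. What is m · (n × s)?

n × s:
i: (-8)·(-12) - 13·3 = 96 - 39 = 57
j: 13·4 - (-10)·(-12) = 52 - 120 = -68
k: (-10)·3 - (-8)·4 = -30 - (-32) = 2
n × s = (57, -68, 2)
m · (n × s) = (-13)·57 + (-3)·(-68) + (-12)·2 = -741 + 204 - 24 = -561

-561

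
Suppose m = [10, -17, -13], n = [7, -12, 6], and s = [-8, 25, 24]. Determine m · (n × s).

-1735

n × s:
i: (-12)·24 - 6·25 = -288 - 150 = -438
j: 6·(-8) - 7·24 = -48 - 168 = -216
k: 7·25 - (-12)·(-8) = 175 - 96 = 79
n × s = (-438, -216, 79)
m · (n × s) = 10·(-438) + (-17)·(-216) + (-13)·79 = -4380 + 3672 - 1027 = -1735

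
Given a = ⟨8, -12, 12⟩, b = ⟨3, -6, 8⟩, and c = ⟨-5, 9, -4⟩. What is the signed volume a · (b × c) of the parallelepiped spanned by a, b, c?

-84

b × c:
i: (-6)·(-4) - 8·9 = 24 - 72 = -48
j: 8·(-5) - 3·(-4) = -40 - (-12) = -28
k: 3·9 - (-6)·(-5) = 27 - 30 = -3
b × c = (-48, -28, -3)
a · (b × c) = 8·(-48) + (-12)·(-28) + 12·(-3) = -384 + 336 - 36 = -84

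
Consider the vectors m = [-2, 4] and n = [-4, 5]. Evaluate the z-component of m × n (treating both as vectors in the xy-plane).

(-2)·5 - 4·(-4) = -10 - (-16) = 6

6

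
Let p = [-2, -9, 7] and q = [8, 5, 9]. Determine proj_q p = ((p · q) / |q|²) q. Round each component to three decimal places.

(0.094, 0.059, 0.106)

p · q = (-2)·8 + (-9)·5 + 7·9 = -16 - 45 + 63 = 2
|q|² = 64 + 25 + 81 = 170
proj_q p = (2/170) · (8, 5, 9) ≈ (0.094, 0.059, 0.106)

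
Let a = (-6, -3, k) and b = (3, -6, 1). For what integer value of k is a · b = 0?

0

a · b = (-6)·3 + (-3)·(-6) + k·1 = 0 + 1k
Set equal to 0: 1k = 0, so k = 0.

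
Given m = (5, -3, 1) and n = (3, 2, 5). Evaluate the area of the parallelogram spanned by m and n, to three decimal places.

i: (-3)·5 - 1·2 = -15 - 2 = -17
j: 1·3 - 5·5 = 3 - 25 = -22
k: 5·2 - (-3)·3 = 10 - (-9) = 19
m × n = (-17, -22, 19)
|m × n| = √((-17)² + (-22)² + 19²) = √1134 ≈ 33.6749

33.675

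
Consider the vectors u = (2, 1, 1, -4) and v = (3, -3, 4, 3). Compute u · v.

u · v = 2·3 + 1·(-3) + 1·4 + (-4)·3 = 6 - 3 + 4 - 12 = -5

-5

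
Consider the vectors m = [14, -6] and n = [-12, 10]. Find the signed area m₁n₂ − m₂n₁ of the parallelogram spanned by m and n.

68

14·10 - (-6)·(-12) = 140 - 72 = 68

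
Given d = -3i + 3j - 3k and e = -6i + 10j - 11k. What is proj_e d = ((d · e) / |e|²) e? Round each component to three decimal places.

(-1.891, 3.152, -3.467)

d · e = (-3)·(-6) + 3·10 + (-3)·(-11) = 18 + 30 + 33 = 81
|e|² = 36 + 100 + 121 = 257
proj_e d = (81/257) · (-6, 10, -11) ≈ (-1.891, 3.152, -3.467)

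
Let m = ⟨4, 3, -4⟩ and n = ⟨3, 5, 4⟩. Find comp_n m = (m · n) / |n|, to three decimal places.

m · n = 4·3 + 3·5 + (-4)·4 = 12 + 15 - 16 = 11
|n| = √(9 + 25 + 16) = √50 ≈ 7.0711
comp_n m = 11 / √50 ≈ 1.556

1.556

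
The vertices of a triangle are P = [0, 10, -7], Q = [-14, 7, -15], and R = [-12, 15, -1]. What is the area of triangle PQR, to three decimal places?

PQ = (-14, -3, -8),  PR = (-12, 5, 6)
i: (-3)·6 - (-8)·5 = -18 - (-40) = 22
j: (-8)·(-12) - (-14)·6 = 96 - (-84) = 180
k: (-14)·5 - (-3)·(-12) = -70 - 36 = -106
PQ × PR = (22, 180, -106)
|PQ × PR| = √44120 ≈ 210.0476
area = ½ · 210.0476 ≈ 105.024

105.024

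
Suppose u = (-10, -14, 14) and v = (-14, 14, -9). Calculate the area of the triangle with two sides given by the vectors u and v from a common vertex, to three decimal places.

223.379

i: (-14)·(-9) - 14·14 = 126 - 196 = -70
j: 14·(-14) - (-10)·(-9) = -196 - 90 = -286
k: (-10)·14 - (-14)·(-14) = -140 - 196 = -336
u × v = (-70, -286, -336)
|u × v| = √((-70)² + (-286)² + (-336)²) = √199592 ≈ 446.7572
area = ½ · 446.7572 ≈ 223.379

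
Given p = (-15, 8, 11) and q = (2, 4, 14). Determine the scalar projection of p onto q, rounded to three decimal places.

p · q = (-15)·2 + 8·4 + 11·14 = -30 + 32 + 154 = 156
|q| = √(4 + 16 + 196) = √216 ≈ 14.6969
comp_q p = 156 / √216 ≈ 10.614

10.614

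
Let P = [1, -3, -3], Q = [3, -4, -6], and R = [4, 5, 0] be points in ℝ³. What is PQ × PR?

(21, -15, 19)

PQ = (2, -1, -3)
PR = (3, 8, 3)
i: (-1)·3 - (-3)·8 = -3 - (-24) = 21
j: (-3)·3 - 2·3 = -9 - 6 = -15
k: 2·8 - (-1)·3 = 16 - (-3) = 19
PQ × PR = (21, -15, 19)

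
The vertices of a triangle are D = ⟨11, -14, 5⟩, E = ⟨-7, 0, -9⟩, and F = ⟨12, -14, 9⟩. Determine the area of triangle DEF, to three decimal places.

40.915

DE = (-18, 14, -14),  DF = (1, 0, 4)
i: 14·4 - (-14)·0 = 56 - 0 = 56
j: (-14)·1 - (-18)·4 = -14 - (-72) = 58
k: (-18)·0 - 14·1 = 0 - 14 = -14
DE × DF = (56, 58, -14)
|DE × DF| = √6696 ≈ 81.8291
area = ½ · 81.8291 ≈ 40.915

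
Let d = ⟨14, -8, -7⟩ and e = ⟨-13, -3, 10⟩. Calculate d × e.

i: (-8)·10 - (-7)·(-3) = -80 - 21 = -101
j: (-7)·(-13) - 14·10 = 91 - 140 = -49
k: 14·(-3) - (-8)·(-13) = -42 - 104 = -146
d × e = (-101, -49, -146)

(-101, -49, -146)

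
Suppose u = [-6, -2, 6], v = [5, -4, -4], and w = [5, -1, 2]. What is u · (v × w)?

222

v × w:
i: (-4)·2 - (-4)·(-1) = -8 - 4 = -12
j: (-4)·5 - 5·2 = -20 - 10 = -30
k: 5·(-1) - (-4)·5 = -5 - (-20) = 15
v × w = (-12, -30, 15)
u · (v × w) = (-6)·(-12) + (-2)·(-30) + 6·15 = 72 + 60 + 90 = 222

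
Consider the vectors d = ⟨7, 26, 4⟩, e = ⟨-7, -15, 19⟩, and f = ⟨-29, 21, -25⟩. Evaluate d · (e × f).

e × f:
i: (-15)·(-25) - 19·21 = 375 - 399 = -24
j: 19·(-29) - (-7)·(-25) = -551 - 175 = -726
k: (-7)·21 - (-15)·(-29) = -147 - 435 = -582
e × f = (-24, -726, -582)
d · (e × f) = 7·(-24) + 26·(-726) + 4·(-582) = -168 - 18876 - 2328 = -21372

-21372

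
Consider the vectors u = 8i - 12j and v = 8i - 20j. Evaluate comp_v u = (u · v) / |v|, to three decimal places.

u · v = 8·8 + (-12)·(-20) = 64 + 240 = 304
|v| = √(64 + 400) = √464 ≈ 21.5407
comp_v u = 304 / √464 ≈ 14.113

14.113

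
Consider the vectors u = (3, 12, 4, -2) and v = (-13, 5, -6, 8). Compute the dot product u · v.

u · v = 3·(-13) + 12·5 + 4·(-6) + (-2)·8 = -39 + 60 - 24 - 16 = -19

-19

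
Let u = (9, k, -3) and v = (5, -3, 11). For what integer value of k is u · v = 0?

u · v = 9·5 + k·(-3) + (-3)·11 = 12 - 3k
Set equal to 0: -3k = -12, so k = 4.

4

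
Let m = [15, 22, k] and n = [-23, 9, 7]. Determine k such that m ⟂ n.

21

m · n = 15·(-23) + 22·9 + k·7 = -147 + 7k
Set equal to 0: 7k = 147, so k = 21.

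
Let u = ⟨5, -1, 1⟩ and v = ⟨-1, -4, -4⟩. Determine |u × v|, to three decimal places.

i: (-1)·(-4) - 1·(-4) = 4 - (-4) = 8
j: 1·(-1) - 5·(-4) = -1 - (-20) = 19
k: 5·(-4) - (-1)·(-1) = -20 - 1 = -21
u × v = (8, 19, -21)
|u × v| = √(8² + 19² + (-21)²) = √866 ≈ 29.4279

29.428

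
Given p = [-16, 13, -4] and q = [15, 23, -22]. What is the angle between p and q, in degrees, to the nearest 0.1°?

78.5

p · q = (-16)·15 + 13·23 + (-4)·(-22) = -240 + 299 + 88 = 147
|p|² = 256 + 169 + 16 = 441,  |p| = √441 ≈ 21.000000
|q|² = 225 + 529 + 484 = 1238,  |q| = √1238 ≈ 35.185224
cos θ = 147 / (21.000000 · 35.185224) ≈ 0.19895
θ = arccos(0.19895) ≈ 78.5°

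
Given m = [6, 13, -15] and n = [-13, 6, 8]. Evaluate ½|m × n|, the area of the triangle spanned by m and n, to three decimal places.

159.115

i: 13·8 - (-15)·6 = 104 - (-90) = 194
j: (-15)·(-13) - 6·8 = 195 - 48 = 147
k: 6·6 - 13·(-13) = 36 - (-169) = 205
m × n = (194, 147, 205)
|m × n| = √(194² + 147² + 205²) = √101270 ≈ 318.2295
area = ½ · 318.2295 ≈ 159.115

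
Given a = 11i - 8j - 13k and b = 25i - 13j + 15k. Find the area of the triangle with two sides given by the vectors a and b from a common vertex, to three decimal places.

i: (-8)·15 - (-13)·(-13) = -120 - 169 = -289
j: (-13)·25 - 11·15 = -325 - 165 = -490
k: 11·(-13) - (-8)·25 = -143 - (-200) = 57
a × b = (-289, -490, 57)
|a × b| = √((-289)² + (-490)² + 57²) = √326870 ≈ 571.7255
area = ½ · 571.7255 ≈ 285.863

285.863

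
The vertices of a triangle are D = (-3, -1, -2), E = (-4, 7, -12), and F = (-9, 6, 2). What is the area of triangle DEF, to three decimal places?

DE = (-1, 8, -10),  DF = (-6, 7, 4)
i: 8·4 - (-10)·7 = 32 - (-70) = 102
j: (-10)·(-6) - (-1)·4 = 60 - (-4) = 64
k: (-1)·7 - 8·(-6) = -7 - (-48) = 41
DE × DF = (102, 64, 41)
|DE × DF| = √16181 ≈ 127.2046
area = ½ · 127.2046 ≈ 63.602

63.602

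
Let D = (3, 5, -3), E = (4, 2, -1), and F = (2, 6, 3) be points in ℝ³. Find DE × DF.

DE = (1, -3, 2)
DF = (-1, 1, 6)
i: (-3)·6 - 2·1 = -18 - 2 = -20
j: 2·(-1) - 1·6 = -2 - 6 = -8
k: 1·1 - (-3)·(-1) = 1 - 3 = -2
DE × DF = (-20, -8, -2)

(-20, -8, -2)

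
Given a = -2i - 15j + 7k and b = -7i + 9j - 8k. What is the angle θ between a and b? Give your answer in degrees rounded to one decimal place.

a · b = (-2)·(-7) + (-15)·9 + 7·(-8) = 14 - 135 - 56 = -177
|a|² = 4 + 225 + 49 = 278,  |a| = √278 ≈ 16.673332
|b|² = 49 + 81 + 64 = 194,  |b| = √194 ≈ 13.928388
cos θ = -177 / (16.673332 · 13.928388) ≈ -0.76217
θ = arccos(-0.76217) ≈ 139.7°

139.7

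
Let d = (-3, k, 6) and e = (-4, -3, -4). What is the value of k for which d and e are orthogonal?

-4

d · e = (-3)·(-4) + k·(-3) + 6·(-4) = -12 - 3k
Set equal to 0: -3k = 12, so k = -4.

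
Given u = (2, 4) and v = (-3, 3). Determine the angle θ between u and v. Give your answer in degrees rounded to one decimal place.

u · v = 2·(-3) + 4·3 = -6 + 12 = 6
|u|² = 4 + 16 = 20,  |u| = √20 ≈ 4.472136
|v|² = 9 + 9 = 18,  |v| = √18 ≈ 4.242641
cos θ = 6 / (4.472136 · 4.242641) ≈ 0.31623
θ = arccos(0.31623) ≈ 71.6°

71.6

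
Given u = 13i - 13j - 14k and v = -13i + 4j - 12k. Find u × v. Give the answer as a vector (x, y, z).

i: (-13)·(-12) - (-14)·4 = 156 - (-56) = 212
j: (-14)·(-13) - 13·(-12) = 182 - (-156) = 338
k: 13·4 - (-13)·(-13) = 52 - 169 = -117
u × v = (212, 338, -117)

(212, 338, -117)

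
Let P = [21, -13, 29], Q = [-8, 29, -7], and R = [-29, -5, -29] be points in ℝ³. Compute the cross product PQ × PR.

(-2148, 118, 1868)

PQ = (-29, 42, -36)
PR = (-50, 8, -58)
i: 42·(-58) - (-36)·8 = -2436 - (-288) = -2148
j: (-36)·(-50) - (-29)·(-58) = 1800 - 1682 = 118
k: (-29)·8 - 42·(-50) = -232 - (-2100) = 1868
PQ × PR = (-2148, 118, 1868)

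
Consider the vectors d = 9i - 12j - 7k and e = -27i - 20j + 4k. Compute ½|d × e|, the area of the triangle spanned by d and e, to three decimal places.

279.629

i: (-12)·4 - (-7)·(-20) = -48 - 140 = -188
j: (-7)·(-27) - 9·4 = 189 - 36 = 153
k: 9·(-20) - (-12)·(-27) = -180 - 324 = -504
d × e = (-188, 153, -504)
|d × e| = √((-188)² + 153² + (-504)²) = √312769 ≈ 559.2575
area = ½ · 559.2575 ≈ 279.629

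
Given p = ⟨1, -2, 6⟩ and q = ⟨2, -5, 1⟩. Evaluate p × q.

i: (-2)·1 - 6·(-5) = -2 - (-30) = 28
j: 6·2 - 1·1 = 12 - 1 = 11
k: 1·(-5) - (-2)·2 = -5 - (-4) = -1
p × q = (28, 11, -1)

(28, 11, -1)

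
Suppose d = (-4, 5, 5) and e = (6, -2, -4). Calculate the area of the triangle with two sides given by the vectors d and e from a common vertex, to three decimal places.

13.964

i: 5·(-4) - 5·(-2) = -20 - (-10) = -10
j: 5·6 - (-4)·(-4) = 30 - 16 = 14
k: (-4)·(-2) - 5·6 = 8 - 30 = -22
d × e = (-10, 14, -22)
|d × e| = √((-10)² + 14² + (-22)²) = √780 ≈ 27.9285
area = ½ · 27.9285 ≈ 13.964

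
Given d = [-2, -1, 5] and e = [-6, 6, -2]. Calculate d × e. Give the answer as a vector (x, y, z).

i: (-1)·(-2) - 5·6 = 2 - 30 = -28
j: 5·(-6) - (-2)·(-2) = -30 - 4 = -34
k: (-2)·6 - (-1)·(-6) = -12 - 6 = -18
d × e = (-28, -34, -18)

(-28, -34, -18)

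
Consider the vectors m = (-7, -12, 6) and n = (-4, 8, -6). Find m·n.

m · n = (-7)·(-4) + (-12)·8 + 6·(-6) = 28 - 96 - 36 = -104

-104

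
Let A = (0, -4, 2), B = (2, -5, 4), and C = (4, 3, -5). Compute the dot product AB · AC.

-13

AB = B − A = (2, -1, 2)
AC = C − A = (4, 7, -7)
AB · AC = 2·4 + (-1)·7 + 2·(-7) = 8 - 7 - 14 = -13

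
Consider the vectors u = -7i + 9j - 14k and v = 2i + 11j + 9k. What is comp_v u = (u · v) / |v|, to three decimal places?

-2.857

u · v = (-7)·2 + 9·11 + (-14)·9 = -14 + 99 - 126 = -41
|v| = √(4 + 121 + 81) = √206 ≈ 14.3527
comp_v u = -41 / √206 ≈ -2.857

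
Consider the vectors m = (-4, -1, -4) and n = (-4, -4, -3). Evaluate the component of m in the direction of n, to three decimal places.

m · n = (-4)·(-4) + (-1)·(-4) + (-4)·(-3) = 16 + 4 + 12 = 32
|n| = √(16 + 16 + 9) = √41 ≈ 6.4031
comp_n m = 32 / √41 ≈ 4.998

4.998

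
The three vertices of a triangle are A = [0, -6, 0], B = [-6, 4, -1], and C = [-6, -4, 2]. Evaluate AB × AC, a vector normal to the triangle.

AB = (-6, 10, -1)
AC = (-6, 2, 2)
i: 10·2 - (-1)·2 = 20 - (-2) = 22
j: (-1)·(-6) - (-6)·2 = 6 - (-12) = 18
k: (-6)·2 - 10·(-6) = -12 - (-60) = 48
AB × AC = (22, 18, 48)

(22, 18, 48)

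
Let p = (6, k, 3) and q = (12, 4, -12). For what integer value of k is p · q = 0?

-9

p · q = 6·12 + k·4 + 3·(-12) = 36 + 4k
Set equal to 0: 4k = -36, so k = -9.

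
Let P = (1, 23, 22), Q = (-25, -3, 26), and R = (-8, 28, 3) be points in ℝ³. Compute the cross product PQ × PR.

(474, -530, -364)

PQ = (-26, -26, 4)
PR = (-9, 5, -19)
i: (-26)·(-19) - 4·5 = 494 - 20 = 474
j: 4·(-9) - (-26)·(-19) = -36 - 494 = -530
k: (-26)·5 - (-26)·(-9) = -130 - 234 = -364
PQ × PR = (474, -530, -364)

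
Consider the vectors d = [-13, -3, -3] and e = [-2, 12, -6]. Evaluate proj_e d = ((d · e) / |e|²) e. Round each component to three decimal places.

d · e = (-13)·(-2) + (-3)·12 + (-3)·(-6) = 26 - 36 + 18 = 8
|e|² = 4 + 144 + 36 = 184
proj_e d = (8/184) · (-2, 12, -6) ≈ (-0.087, 0.522, -0.261)

(-0.087, 0.522, -0.261)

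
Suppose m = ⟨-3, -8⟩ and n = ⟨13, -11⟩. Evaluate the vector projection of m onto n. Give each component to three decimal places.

m · n = (-3)·13 + (-8)·(-11) = -39 + 88 = 49
|n|² = 169 + 121 = 290
proj_n m = (49/290) · (13, -11) ≈ (2.197, -1.859)

(2.197, -1.859)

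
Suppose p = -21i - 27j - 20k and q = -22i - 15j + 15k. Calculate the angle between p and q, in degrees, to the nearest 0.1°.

62.1

p · q = (-21)·(-22) + (-27)·(-15) + (-20)·15 = 462 + 405 - 300 = 567
|p|² = 441 + 729 + 400 = 1570,  |p| = √1570 ≈ 39.623226
|q|² = 484 + 225 + 225 = 934,  |q| = √934 ≈ 30.561414
cos θ = 567 / (39.623226 · 30.561414) ≈ 0.46823
θ = arccos(0.46823) ≈ 62.1°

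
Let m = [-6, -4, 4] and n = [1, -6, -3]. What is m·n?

m · n = (-6)·1 + (-4)·(-6) + 4·(-3) = -6 + 24 - 12 = 6

6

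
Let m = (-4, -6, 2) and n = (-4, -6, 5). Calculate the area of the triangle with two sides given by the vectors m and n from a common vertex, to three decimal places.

10.817

i: (-6)·5 - 2·(-6) = -30 - (-12) = -18
j: 2·(-4) - (-4)·5 = -8 - (-20) = 12
k: (-4)·(-6) - (-6)·(-4) = 24 - 24 = 0
m × n = (-18, 12, 0)
|m × n| = √((-18)² + 12² + 0²) = √468 ≈ 21.6333
area = ½ · 21.6333 ≈ 10.817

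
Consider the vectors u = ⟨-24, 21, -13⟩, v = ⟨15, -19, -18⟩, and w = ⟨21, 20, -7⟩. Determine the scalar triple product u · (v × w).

v × w:
i: (-19)·(-7) - (-18)·20 = 133 - (-360) = 493
j: (-18)·21 - 15·(-7) = -378 - (-105) = -273
k: 15·20 - (-19)·21 = 300 - (-399) = 699
v × w = (493, -273, 699)
u · (v × w) = (-24)·493 + 21·(-273) + (-13)·699 = -11832 - 5733 - 9087 = -26652

-26652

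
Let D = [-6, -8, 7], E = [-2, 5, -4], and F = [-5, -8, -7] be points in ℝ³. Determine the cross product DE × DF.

(-182, 45, -13)

DE = (4, 13, -11)
DF = (1, 0, -14)
i: 13·(-14) - (-11)·0 = -182 - 0 = -182
j: (-11)·1 - 4·(-14) = -11 - (-56) = 45
k: 4·0 - 13·1 = 0 - 13 = -13
DE × DF = (-182, 45, -13)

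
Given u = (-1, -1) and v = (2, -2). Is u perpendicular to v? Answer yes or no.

yes

u · v = (-1)·2 + (-1)·(-2) = -2 + 2 = 0
Zero, so the vectors are orthogonal.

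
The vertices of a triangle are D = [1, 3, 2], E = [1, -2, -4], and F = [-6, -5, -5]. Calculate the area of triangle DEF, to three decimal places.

28.098

DE = (0, -5, -6),  DF = (-7, -8, -7)
i: (-5)·(-7) - (-6)·(-8) = 35 - 48 = -13
j: (-6)·(-7) - 0·(-7) = 42 - 0 = 42
k: 0·(-8) - (-5)·(-7) = 0 - 35 = -35
DE × DF = (-13, 42, -35)
|DE × DF| = √3158 ≈ 56.1961
area = ½ · 56.1961 ≈ 28.098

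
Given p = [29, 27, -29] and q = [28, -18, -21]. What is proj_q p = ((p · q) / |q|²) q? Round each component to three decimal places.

p · q = 29·28 + 27·(-18) + (-29)·(-21) = 812 - 486 + 609 = 935
|q|² = 784 + 324 + 441 = 1549
proj_q p = (935/1549) · (28, -18, -21) ≈ (16.901, -10.865, -12.676)

(16.901, -10.865, -12.676)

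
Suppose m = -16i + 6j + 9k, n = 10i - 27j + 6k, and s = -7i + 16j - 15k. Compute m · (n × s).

-4557

n × s:
i: (-27)·(-15) - 6·16 = 405 - 96 = 309
j: 6·(-7) - 10·(-15) = -42 - (-150) = 108
k: 10·16 - (-27)·(-7) = 160 - 189 = -29
n × s = (309, 108, -29)
m · (n × s) = (-16)·309 + 6·108 + 9·(-29) = -4944 + 648 - 261 = -4557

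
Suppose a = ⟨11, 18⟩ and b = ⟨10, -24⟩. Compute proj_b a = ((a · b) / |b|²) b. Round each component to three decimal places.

a · b = 11·10 + 18·(-24) = 110 - 432 = -322
|b|² = 100 + 576 = 676
proj_b a = (-322/676) · (10, -24) ≈ (-4.763, 11.432)

(-4.763, 11.432)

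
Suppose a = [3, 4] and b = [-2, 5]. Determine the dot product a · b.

14

a · b = 3·(-2) + 4·5 = -6 + 20 = 14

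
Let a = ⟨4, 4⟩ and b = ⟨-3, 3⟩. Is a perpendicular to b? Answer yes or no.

yes

a · b = 4·(-3) + 4·3 = -12 + 12 = 0
Zero, so the vectors are orthogonal.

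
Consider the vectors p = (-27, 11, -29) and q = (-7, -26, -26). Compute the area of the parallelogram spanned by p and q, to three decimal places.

1391.920

i: 11·(-26) - (-29)·(-26) = -286 - 754 = -1040
j: (-29)·(-7) - (-27)·(-26) = 203 - 702 = -499
k: (-27)·(-26) - 11·(-7) = 702 - (-77) = 779
p × q = (-1040, -499, 779)
|p × q| = √((-1040)² + (-499)² + 779²) = √1937442 ≈ 1391.9203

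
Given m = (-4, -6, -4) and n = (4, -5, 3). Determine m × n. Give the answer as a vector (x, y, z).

i: (-6)·3 - (-4)·(-5) = -18 - 20 = -38
j: (-4)·4 - (-4)·3 = -16 - (-12) = -4
k: (-4)·(-5) - (-6)·4 = 20 - (-24) = 44
m × n = (-38, -4, 44)

(-38, -4, 44)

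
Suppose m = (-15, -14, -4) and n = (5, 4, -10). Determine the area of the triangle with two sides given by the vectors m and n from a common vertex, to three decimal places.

i: (-14)·(-10) - (-4)·4 = 140 - (-16) = 156
j: (-4)·5 - (-15)·(-10) = -20 - 150 = -170
k: (-15)·4 - (-14)·5 = -60 - (-70) = 10
m × n = (156, -170, 10)
|m × n| = √(156² + (-170)² + 10²) = √53336 ≈ 230.9459
area = ½ · 230.9459 ≈ 115.473

115.473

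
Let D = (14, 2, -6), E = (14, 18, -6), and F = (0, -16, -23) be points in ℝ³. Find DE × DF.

(-272, 0, 224)

DE = (0, 16, 0)
DF = (-14, -18, -17)
i: 16·(-17) - 0·(-18) = -272 - 0 = -272
j: 0·(-14) - 0·(-17) = 0 - 0 = 0
k: 0·(-18) - 16·(-14) = 0 - (-224) = 224
DE × DF = (-272, 0, 224)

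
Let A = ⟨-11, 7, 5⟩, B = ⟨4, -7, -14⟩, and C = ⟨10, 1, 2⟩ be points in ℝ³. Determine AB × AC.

(-72, -354, 204)

AB = (15, -14, -19)
AC = (21, -6, -3)
i: (-14)·(-3) - (-19)·(-6) = 42 - 114 = -72
j: (-19)·21 - 15·(-3) = -399 - (-45) = -354
k: 15·(-6) - (-14)·21 = -90 - (-294) = 204
AB × AC = (-72, -354, 204)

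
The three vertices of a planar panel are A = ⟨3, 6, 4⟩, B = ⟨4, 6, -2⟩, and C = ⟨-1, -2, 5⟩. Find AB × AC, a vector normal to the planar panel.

AB = (1, 0, -6)
AC = (-4, -8, 1)
i: 0·1 - (-6)·(-8) = 0 - 48 = -48
j: (-6)·(-4) - 1·1 = 24 - 1 = 23
k: 1·(-8) - 0·(-4) = -8 - 0 = -8
AB × AC = (-48, 23, -8)

(-48, 23, -8)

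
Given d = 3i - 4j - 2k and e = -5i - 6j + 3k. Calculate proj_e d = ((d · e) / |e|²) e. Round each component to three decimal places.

d · e = 3·(-5) + (-4)·(-6) + (-2)·3 = -15 + 24 - 6 = 3
|e|² = 25 + 36 + 9 = 70
proj_e d = (3/70) · (-5, -6, 3) ≈ (-0.214, -0.257, 0.129)

(-0.214, -0.257, 0.129)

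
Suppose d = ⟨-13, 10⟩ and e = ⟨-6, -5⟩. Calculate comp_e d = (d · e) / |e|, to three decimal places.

d · e = (-13)·(-6) + 10·(-5) = 78 - 50 = 28
|e| = √(36 + 25) = √61 ≈ 7.8102
comp_e d = 28 / √61 ≈ 3.585

3.585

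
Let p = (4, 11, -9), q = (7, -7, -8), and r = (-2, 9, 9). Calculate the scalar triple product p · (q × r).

q × r:
i: (-7)·9 - (-8)·9 = -63 - (-72) = 9
j: (-8)·(-2) - 7·9 = 16 - 63 = -47
k: 7·9 - (-7)·(-2) = 63 - 14 = 49
q × r = (9, -47, 49)
p · (q × r) = 4·9 + 11·(-47) + (-9)·49 = 36 - 517 - 441 = -922

-922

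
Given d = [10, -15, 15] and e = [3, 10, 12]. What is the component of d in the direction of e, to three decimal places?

d · e = 10·3 + (-15)·10 + 15·12 = 30 - 150 + 180 = 60
|e| = √(9 + 100 + 144) = √253 ≈ 15.9060
comp_e d = 60 / √253 ≈ 3.772

3.772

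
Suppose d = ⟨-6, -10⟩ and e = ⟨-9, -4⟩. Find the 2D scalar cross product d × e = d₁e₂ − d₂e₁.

-66

(-6)·(-4) - (-10)·(-9) = 24 - 90 = -66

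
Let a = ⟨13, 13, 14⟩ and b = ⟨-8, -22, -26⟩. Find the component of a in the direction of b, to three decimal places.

a · b = 13·(-8) + 13·(-22) + 14·(-26) = -104 - 286 - 364 = -754
|b| = √(64 + 484 + 676) = √1224 ≈ 34.9857
comp_b a = -754 / √1224 ≈ -21.552

-21.552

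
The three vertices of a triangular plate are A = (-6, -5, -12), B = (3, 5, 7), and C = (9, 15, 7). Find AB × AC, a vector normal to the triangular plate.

(-190, 114, 30)

AB = (9, 10, 19)
AC = (15, 20, 19)
i: 10·19 - 19·20 = 190 - 380 = -190
j: 19·15 - 9·19 = 285 - 171 = 114
k: 9·20 - 10·15 = 180 - 150 = 30
AB × AC = (-190, 114, 30)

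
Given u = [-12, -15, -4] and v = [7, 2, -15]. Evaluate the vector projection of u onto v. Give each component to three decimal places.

(-1.360, -0.388, 2.914)

u · v = (-12)·7 + (-15)·2 + (-4)·(-15) = -84 - 30 + 60 = -54
|v|² = 49 + 4 + 225 = 278
proj_v u = (-54/278) · (7, 2, -15) ≈ (-1.360, -0.388, 2.914)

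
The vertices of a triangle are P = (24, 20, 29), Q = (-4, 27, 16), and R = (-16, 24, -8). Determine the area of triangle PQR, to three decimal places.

PQ = (-28, 7, -13),  PR = (-40, 4, -37)
i: 7·(-37) - (-13)·4 = -259 - (-52) = -207
j: (-13)·(-40) - (-28)·(-37) = 520 - 1036 = -516
k: (-28)·4 - 7·(-40) = -112 - (-280) = 168
PQ × PR = (-207, -516, 168)
|PQ × PR| = √337329 ≈ 580.8003
area = ½ · 580.8003 ≈ 290.400

290.400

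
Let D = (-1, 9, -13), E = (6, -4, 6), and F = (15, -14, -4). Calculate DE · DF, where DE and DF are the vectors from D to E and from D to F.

DE = E − D = (7, -13, 19)
DF = F − D = (16, -23, 9)
DE · DF = 7·16 + (-13)·(-23) + 19·9 = 112 + 299 + 171 = 582

582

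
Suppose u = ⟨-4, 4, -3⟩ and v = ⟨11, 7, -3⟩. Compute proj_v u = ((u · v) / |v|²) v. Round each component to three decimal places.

u · v = (-4)·11 + 4·7 + (-3)·(-3) = -44 + 28 + 9 = -7
|v|² = 121 + 49 + 9 = 179
proj_v u = (-7/179) · (11, 7, -3) ≈ (-0.430, -0.274, 0.117)

(-0.430, -0.274, 0.117)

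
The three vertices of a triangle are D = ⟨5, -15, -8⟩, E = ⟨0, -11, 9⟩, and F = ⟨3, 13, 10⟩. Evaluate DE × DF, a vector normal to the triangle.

(-404, 56, -132)

DE = (-5, 4, 17)
DF = (-2, 28, 18)
i: 4·18 - 17·28 = 72 - 476 = -404
j: 17·(-2) - (-5)·18 = -34 - (-90) = 56
k: (-5)·28 - 4·(-2) = -140 - (-8) = -132
DE × DF = (-404, 56, -132)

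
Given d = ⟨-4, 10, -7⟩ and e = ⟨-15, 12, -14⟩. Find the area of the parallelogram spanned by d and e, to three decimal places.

i: 10·(-14) - (-7)·12 = -140 - (-84) = -56
j: (-7)·(-15) - (-4)·(-14) = 105 - 56 = 49
k: (-4)·12 - 10·(-15) = -48 - (-150) = 102
d × e = (-56, 49, 102)
|d × e| = √((-56)² + 49² + 102²) = √15941 ≈ 126.2577

126.258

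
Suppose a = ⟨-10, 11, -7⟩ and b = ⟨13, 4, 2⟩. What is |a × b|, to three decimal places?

i: 11·2 - (-7)·4 = 22 - (-28) = 50
j: (-7)·13 - (-10)·2 = -91 - (-20) = -71
k: (-10)·4 - 11·13 = -40 - 143 = -183
a × b = (50, -71, -183)
|a × b| = √(50² + (-71)² + (-183)²) = √41030 ≈ 202.5586

202.559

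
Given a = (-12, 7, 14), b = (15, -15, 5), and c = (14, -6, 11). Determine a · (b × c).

b × c:
i: (-15)·11 - 5·(-6) = -165 - (-30) = -135
j: 5·14 - 15·11 = 70 - 165 = -95
k: 15·(-6) - (-15)·14 = -90 - (-210) = 120
b × c = (-135, -95, 120)
a · (b × c) = (-12)·(-135) + 7·(-95) + 14·120 = 1620 - 665 + 1680 = 2635

2635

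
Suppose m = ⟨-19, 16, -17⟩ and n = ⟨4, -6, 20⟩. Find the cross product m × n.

(218, 312, 50)

i: 16·20 - (-17)·(-6) = 320 - 102 = 218
j: (-17)·4 - (-19)·20 = -68 - (-380) = 312
k: (-19)·(-6) - 16·4 = 114 - 64 = 50
m × n = (218, 312, 50)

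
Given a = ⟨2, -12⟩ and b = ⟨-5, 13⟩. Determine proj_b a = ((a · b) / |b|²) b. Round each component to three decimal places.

(4.278, -11.124)

a · b = 2·(-5) + (-12)·13 = -10 - 156 = -166
|b|² = 25 + 169 = 194
proj_b a = (-166/194) · (-5, 13) ≈ (4.278, -11.124)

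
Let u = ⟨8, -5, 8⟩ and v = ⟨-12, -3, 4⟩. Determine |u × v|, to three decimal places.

i: (-5)·4 - 8·(-3) = -20 - (-24) = 4
j: 8·(-12) - 8·4 = -96 - 32 = -128
k: 8·(-3) - (-5)·(-12) = -24 - 60 = -84
u × v = (4, -128, -84)
|u × v| = √(4² + (-128)² + (-84)²) = √23456 ≈ 153.1535

153.154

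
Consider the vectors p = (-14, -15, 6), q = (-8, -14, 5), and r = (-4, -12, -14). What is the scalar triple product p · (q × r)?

q × r:
i: (-14)·(-14) - 5·(-12) = 196 - (-60) = 256
j: 5·(-4) - (-8)·(-14) = -20 - 112 = -132
k: (-8)·(-12) - (-14)·(-4) = 96 - 56 = 40
q × r = (256, -132, 40)
p · (q × r) = (-14)·256 + (-15)·(-132) + 6·40 = -3584 + 1980 + 240 = -1364

-1364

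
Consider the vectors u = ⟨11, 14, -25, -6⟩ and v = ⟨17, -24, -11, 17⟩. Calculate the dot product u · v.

24

u · v = 11·17 + 14·(-24) + (-25)·(-11) + (-6)·17 = 187 - 336 + 275 - 102 = 24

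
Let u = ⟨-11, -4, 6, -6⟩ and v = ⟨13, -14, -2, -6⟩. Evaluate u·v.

u · v = (-11)·13 + (-4)·(-14) + 6·(-2) + (-6)·(-6) = -143 + 56 - 12 + 36 = -63

-63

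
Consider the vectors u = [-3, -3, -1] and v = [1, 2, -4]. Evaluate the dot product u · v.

-5

u · v = (-3)·1 + (-3)·2 + (-1)·(-4) = -3 - 6 + 4 = -5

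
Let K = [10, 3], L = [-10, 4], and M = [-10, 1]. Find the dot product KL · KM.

KL = L − K = (-20, 1)
KM = M − K = (-20, -2)
KL · KM = (-20)·(-20) + 1·(-2) = 400 - 2 = 398

398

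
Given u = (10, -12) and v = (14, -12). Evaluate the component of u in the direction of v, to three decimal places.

15.402

u · v = 10·14 + (-12)·(-12) = 140 + 144 = 284
|v| = √(196 + 144) = √340 ≈ 18.4391
comp_v u = 284 / √340 ≈ 15.402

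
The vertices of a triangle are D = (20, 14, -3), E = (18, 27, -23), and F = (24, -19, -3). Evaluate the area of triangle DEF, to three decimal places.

DE = (-2, 13, -20),  DF = (4, -33, 0)
i: 13·0 - (-20)·(-33) = 0 - 660 = -660
j: (-20)·4 - (-2)·0 = -80 - 0 = -80
k: (-2)·(-33) - 13·4 = 66 - 52 = 14
DE × DF = (-660, -80, 14)
|DE × DF| = √442196 ≈ 664.9782
area = ½ · 664.9782 ≈ 332.489

332.489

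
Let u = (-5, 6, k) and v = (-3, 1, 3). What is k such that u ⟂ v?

u · v = (-5)·(-3) + 6·1 + k·3 = 21 + 3k
Set equal to 0: 3k = -21, so k = -7.

-7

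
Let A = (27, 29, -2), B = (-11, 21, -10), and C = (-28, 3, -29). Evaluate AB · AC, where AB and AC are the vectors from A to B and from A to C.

AB = B − A = (-38, -8, -8)
AC = C − A = (-55, -26, -27)
AB · AC = (-38)·(-55) + (-8)·(-26) + (-8)·(-27) = 2090 + 208 + 216 = 2514

2514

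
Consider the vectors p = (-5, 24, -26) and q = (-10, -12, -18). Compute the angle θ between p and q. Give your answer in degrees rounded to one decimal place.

p · q = (-5)·(-10) + 24·(-12) + (-26)·(-18) = 50 - 288 + 468 = 230
|p|² = 25 + 576 + 676 = 1277,  |p| = √1277 ≈ 35.735137
|q|² = 100 + 144 + 324 = 568,  |q| = √568 ≈ 23.832751
cos θ = 230 / (35.735137 · 23.832751) ≈ 0.27006
θ = arccos(0.27006) ≈ 74.3°

74.3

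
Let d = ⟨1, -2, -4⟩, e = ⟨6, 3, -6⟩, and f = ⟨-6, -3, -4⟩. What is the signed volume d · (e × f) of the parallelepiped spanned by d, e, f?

-150

e × f:
i: 3·(-4) - (-6)·(-3) = -12 - 18 = -30
j: (-6)·(-6) - 6·(-4) = 36 - (-24) = 60
k: 6·(-3) - 3·(-6) = -18 - (-18) = 0
e × f = (-30, 60, 0)
d · (e × f) = 1·(-30) + (-2)·60 + (-4)·0 = -30 - 120 + 0 = -150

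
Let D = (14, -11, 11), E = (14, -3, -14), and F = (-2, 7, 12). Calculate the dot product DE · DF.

119

DE = E − D = (0, 8, -25)
DF = F − D = (-16, 18, 1)
DE · DF = 0·(-16) + 8·18 + (-25)·1 = 0 + 144 - 25 = 119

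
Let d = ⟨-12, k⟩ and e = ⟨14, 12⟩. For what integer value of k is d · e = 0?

d · e = (-12)·14 + k·12 = -168 + 12k
Set equal to 0: 12k = 168, so k = 14.

14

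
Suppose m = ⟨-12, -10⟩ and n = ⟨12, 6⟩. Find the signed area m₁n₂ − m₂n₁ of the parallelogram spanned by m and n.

48

(-12)·6 - (-10)·12 = -72 - (-120) = 48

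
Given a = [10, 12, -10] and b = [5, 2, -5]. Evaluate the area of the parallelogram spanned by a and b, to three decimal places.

i: 12·(-5) - (-10)·2 = -60 - (-20) = -40
j: (-10)·5 - 10·(-5) = -50 - (-50) = 0
k: 10·2 - 12·5 = 20 - 60 = -40
a × b = (-40, 0, -40)
|a × b| = √((-40)² + 0² + (-40)²) = √3200 ≈ 56.5685

56.569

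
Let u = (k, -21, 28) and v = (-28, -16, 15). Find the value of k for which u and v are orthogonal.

u · v = k·(-28) + (-21)·(-16) + 28·15 = 756 - 28k
Set equal to 0: -28k = -756, so k = 27.

27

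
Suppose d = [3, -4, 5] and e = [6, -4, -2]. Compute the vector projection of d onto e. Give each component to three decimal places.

(2.571, -1.714, -0.857)

d · e = 3·6 + (-4)·(-4) + 5·(-2) = 18 + 16 - 10 = 24
|e|² = 36 + 16 + 4 = 56
proj_e d = (24/56) · (6, -4, -2) ≈ (2.571, -1.714, -0.857)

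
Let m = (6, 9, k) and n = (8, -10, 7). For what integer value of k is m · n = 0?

6

m · n = 6·8 + 9·(-10) + k·7 = -42 + 7k
Set equal to 0: 7k = 42, so k = 6.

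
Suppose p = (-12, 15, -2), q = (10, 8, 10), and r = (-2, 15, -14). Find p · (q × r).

q × r:
i: 8·(-14) - 10·15 = -112 - 150 = -262
j: 10·(-2) - 10·(-14) = -20 - (-140) = 120
k: 10·15 - 8·(-2) = 150 - (-16) = 166
q × r = (-262, 120, 166)
p · (q × r) = (-12)·(-262) + 15·120 + (-2)·166 = 3144 + 1800 - 332 = 4612

4612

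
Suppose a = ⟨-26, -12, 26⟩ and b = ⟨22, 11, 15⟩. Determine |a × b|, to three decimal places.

1069.151

i: (-12)·15 - 26·11 = -180 - 286 = -466
j: 26·22 - (-26)·15 = 572 - (-390) = 962
k: (-26)·11 - (-12)·22 = -286 - (-264) = -22
a × b = (-466, 962, -22)
|a × b| = √((-466)² + 962² + (-22)²) = √1143084 ≈ 1069.1511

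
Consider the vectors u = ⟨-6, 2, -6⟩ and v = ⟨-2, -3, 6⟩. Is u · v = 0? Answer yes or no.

no

u · v = (-6)·(-2) + 2·(-3) + (-6)·6 = 12 - 6 - 36 = -30
Nonzero, so the vectors are not orthogonal.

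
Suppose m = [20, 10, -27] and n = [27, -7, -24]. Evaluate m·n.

m · n = 20·27 + 10·(-7) + (-27)·(-24) = 540 - 70 + 648 = 1118

1118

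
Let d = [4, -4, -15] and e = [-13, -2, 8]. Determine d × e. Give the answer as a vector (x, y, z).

i: (-4)·8 - (-15)·(-2) = -32 - 30 = -62
j: (-15)·(-13) - 4·8 = 195 - 32 = 163
k: 4·(-2) - (-4)·(-13) = -8 - 52 = -60
d × e = (-62, 163, -60)

(-62, 163, -60)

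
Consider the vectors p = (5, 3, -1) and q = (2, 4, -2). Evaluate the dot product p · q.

p · q = 5·2 + 3·4 + (-1)·(-2) = 10 + 12 + 2 = 24

24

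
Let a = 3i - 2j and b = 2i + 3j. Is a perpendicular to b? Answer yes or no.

a · b = 3·2 + (-2)·3 = 6 - 6 = 0
Zero, so the vectors are orthogonal.

yes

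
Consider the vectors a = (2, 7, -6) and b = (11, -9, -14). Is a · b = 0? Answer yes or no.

no

a · b = 2·11 + 7·(-9) + (-6)·(-14) = 22 - 63 + 84 = 43
Nonzero, so the vectors are not orthogonal.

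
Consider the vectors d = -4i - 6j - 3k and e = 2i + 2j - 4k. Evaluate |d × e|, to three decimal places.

37.417

i: (-6)·(-4) - (-3)·2 = 24 - (-6) = 30
j: (-3)·2 - (-4)·(-4) = -6 - 16 = -22
k: (-4)·2 - (-6)·2 = -8 - (-12) = 4
d × e = (30, -22, 4)
|d × e| = √(30² + (-22)² + 4²) = √1400 ≈ 37.4166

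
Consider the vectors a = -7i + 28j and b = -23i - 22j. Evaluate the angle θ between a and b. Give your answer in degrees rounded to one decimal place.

a · b = (-7)·(-23) + 28·(-22) = 161 - 616 = -455
|a|² = 49 + 784 = 833,  |a| = √833 ≈ 28.861739
|b|² = 529 + 484 = 1013,  |b| = √1013 ≈ 31.827661
cos θ = -455 / (28.861739 · 31.827661) ≈ -0.49532
θ = arccos(-0.49532) ≈ 119.7°

119.7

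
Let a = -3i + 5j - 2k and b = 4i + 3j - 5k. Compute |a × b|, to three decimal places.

41.605

i: 5·(-5) - (-2)·3 = -25 - (-6) = -19
j: (-2)·4 - (-3)·(-5) = -8 - 15 = -23
k: (-3)·3 - 5·4 = -9 - 20 = -29
a × b = (-19, -23, -29)
|a × b| = √((-19)² + (-23)² + (-29)²) = √1731 ≈ 41.6053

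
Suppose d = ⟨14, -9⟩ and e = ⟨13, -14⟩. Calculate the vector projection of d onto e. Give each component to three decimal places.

d · e = 14·13 + (-9)·(-14) = 182 + 126 = 308
|e|² = 169 + 196 = 365
proj_e d = (308/365) · (13, -14) ≈ (10.970, -11.814)

(10.970, -11.814)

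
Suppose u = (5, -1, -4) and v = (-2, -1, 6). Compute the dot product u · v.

-33

u · v = 5·(-2) + (-1)·(-1) + (-4)·6 = -10 + 1 - 24 = -33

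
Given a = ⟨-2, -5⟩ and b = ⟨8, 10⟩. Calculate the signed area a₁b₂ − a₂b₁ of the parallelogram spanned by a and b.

20

(-2)·10 - (-5)·8 = -20 - (-40) = 20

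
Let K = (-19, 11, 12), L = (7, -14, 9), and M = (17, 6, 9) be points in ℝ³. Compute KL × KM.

(60, -30, 770)

KL = (26, -25, -3)
KM = (36, -5, -3)
i: (-25)·(-3) - (-3)·(-5) = 75 - 15 = 60
j: (-3)·36 - 26·(-3) = -108 - (-78) = -30
k: 26·(-5) - (-25)·36 = -130 - (-900) = 770
KL × KM = (60, -30, 770)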